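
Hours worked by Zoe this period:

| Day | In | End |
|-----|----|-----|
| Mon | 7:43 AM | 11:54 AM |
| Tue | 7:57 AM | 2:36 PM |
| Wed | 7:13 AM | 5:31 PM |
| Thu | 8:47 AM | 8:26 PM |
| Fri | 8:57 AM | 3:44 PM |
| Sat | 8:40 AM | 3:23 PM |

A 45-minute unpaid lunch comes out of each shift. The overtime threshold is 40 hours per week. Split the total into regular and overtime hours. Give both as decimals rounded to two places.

Regular 40.00 hours, overtime 1.78 hours

Mon: 7:43 AM–11:54 AM = 4 h 11 min; less 45 min break → 3 h 26 min
Tue: 7:57 AM–2:36 PM = 6 h 39 min; less 45 min break → 5 h 54 min
Wed: 7:13 AM–5:31 PM = 10 h 18 min; less 45 min break → 9 h 33 min
Thu: 8:47 AM–8:26 PM = 11 h 39 min; less 45 min break → 10 h 54 min
Fri: 8:57 AM–3:44 PM = 6 h 47 min; less 45 min break → 6 h 2 min
Sat: 8:40 AM–3:23 PM = 6 h 43 min; less 45 min break → 5 h 58 min
Total worked: 41 h 47 min = 41.78 h.
Threshold 40 h → overtime 1 h 47 min, regular 40 h 0 min.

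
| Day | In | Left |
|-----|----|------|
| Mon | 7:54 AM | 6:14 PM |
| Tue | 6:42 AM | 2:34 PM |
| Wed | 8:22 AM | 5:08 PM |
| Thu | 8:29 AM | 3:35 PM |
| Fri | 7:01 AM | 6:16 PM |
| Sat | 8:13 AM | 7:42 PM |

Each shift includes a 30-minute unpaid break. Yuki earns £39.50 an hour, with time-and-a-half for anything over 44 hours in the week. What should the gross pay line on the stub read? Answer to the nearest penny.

£2318.65

Mon: 7:54 AM–6:14 PM = 10 h 20 min; less 30 min break → 9 h 50 min
Tue: 6:42 AM–2:34 PM = 7 h 52 min; less 30 min break → 7 h 22 min
Wed: 8:22 AM–5:08 PM = 8 h 46 min; less 30 min break → 8 h 16 min
Thu: 8:29 AM–3:35 PM = 7 h 6 min; less 30 min break → 6 h 36 min
Fri: 7:01 AM–6:16 PM = 11 h 15 min; less 30 min break → 10 h 45 min
Sat: 8:13 AM–7:42 PM = 11 h 29 min; less 30 min break → 10 h 59 min
Total worked: 53 h 48 min = 3228 min.
Regular 44 h 0 min = 2640 min at £39.50/h; overtime 9 h 48 min = 588 min at £59.25/h.
Pay = (2640 × £39.50 + 588 × £59.25) ÷ 60 = £2318.65.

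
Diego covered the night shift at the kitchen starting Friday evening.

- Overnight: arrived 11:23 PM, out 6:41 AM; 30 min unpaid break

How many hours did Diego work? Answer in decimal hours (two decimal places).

6.80 hours

Overnight: 11:23 PM → midnight = 0 h 37 min; midnight → 6:41 AM = 6 h 41 min; span 7 h 18 min; less 30 min break → 6 h 48 min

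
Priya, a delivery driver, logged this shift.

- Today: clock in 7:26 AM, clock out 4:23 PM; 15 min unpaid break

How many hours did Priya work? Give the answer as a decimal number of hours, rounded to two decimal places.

Today: 7:26 AM–4:23 PM = 8 h 57 min; less 15 min break → 8 h 42 min

8.70 hours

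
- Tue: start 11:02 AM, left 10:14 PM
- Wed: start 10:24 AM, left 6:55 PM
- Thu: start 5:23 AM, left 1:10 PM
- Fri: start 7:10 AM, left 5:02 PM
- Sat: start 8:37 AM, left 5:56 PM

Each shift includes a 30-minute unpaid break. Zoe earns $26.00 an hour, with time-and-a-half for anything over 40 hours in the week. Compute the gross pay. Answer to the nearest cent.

$1203.15

Tue: 11:02 AM–10:14 PM = 11 h 12 min; less 30 min break → 10 h 42 min
Wed: 10:24 AM–6:55 PM = 8 h 31 min; less 30 min break → 8 h 1 min
Thu: 5:23 AM–1:10 PM = 7 h 47 min; less 30 min break → 7 h 17 min
Fri: 7:10 AM–5:02 PM = 9 h 52 min; less 30 min break → 9 h 22 min
Sat: 8:37 AM–5:56 PM = 9 h 19 min; less 30 min break → 8 h 49 min
Total worked: 44 h 11 min = 2651 min.
Regular 40 h 0 min = 2400 min at $26.00/h; overtime 4 h 11 min = 251 min at $39.00/h.
Pay = (2400 × $26.00 + 251 × $39.00) ÷ 60 = $1203.15.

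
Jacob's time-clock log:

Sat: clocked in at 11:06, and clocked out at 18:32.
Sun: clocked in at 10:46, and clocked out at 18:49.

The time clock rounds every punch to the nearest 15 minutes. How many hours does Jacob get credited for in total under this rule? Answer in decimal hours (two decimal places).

15.50 hours

Sat: in 11:06→11:00, out 18:32→18:30; 7 h 30 min
Sun: in 10:46→10:45, out 18:49→18:45; 8 h 0 min
Total credited: 15 h 30 min.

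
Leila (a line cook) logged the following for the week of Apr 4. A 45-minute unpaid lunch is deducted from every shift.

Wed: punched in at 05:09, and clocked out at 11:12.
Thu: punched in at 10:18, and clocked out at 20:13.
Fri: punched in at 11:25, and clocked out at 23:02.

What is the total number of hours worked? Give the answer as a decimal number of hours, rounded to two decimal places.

25.33 hours

Wed: 05:09–11:12 = 6 h 3 min; less 45 min break → 5 h 18 min
Thu: 10:18–20:13 = 9 h 55 min; less 45 min break → 9 h 10 min
Fri: 11:25–23:02 = 11 h 37 min; less 45 min break → 10 h 52 min
Total: 5 h 18 min + 9 h 10 min + 10 h 52 min = 25 h 20 min.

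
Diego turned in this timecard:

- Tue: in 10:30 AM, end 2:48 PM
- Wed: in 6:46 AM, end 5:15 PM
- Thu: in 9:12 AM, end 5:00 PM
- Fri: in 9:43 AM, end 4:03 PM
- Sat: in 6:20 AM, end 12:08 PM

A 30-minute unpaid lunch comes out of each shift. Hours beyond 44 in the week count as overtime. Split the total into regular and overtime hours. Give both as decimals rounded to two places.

Tue: 10:30 AM–2:48 PM = 4 h 18 min; less 30 min break → 3 h 48 min
Wed: 6:46 AM–5:15 PM = 10 h 29 min; less 30 min break → 9 h 59 min
Thu: 9:12 AM–5:00 PM = 7 h 48 min; less 30 min break → 7 h 18 min
Fri: 9:43 AM–4:03 PM = 6 h 20 min; less 30 min break → 5 h 50 min
Sat: 6:20 AM–12:08 PM = 5 h 48 min; less 30 min break → 5 h 18 min
Total worked: 32 h 13 min = 32.22 h.
Threshold 44 h → overtime 0 h 0 min, regular 32 h 13 min.

Regular 32.22 hours, overtime 0.00 hours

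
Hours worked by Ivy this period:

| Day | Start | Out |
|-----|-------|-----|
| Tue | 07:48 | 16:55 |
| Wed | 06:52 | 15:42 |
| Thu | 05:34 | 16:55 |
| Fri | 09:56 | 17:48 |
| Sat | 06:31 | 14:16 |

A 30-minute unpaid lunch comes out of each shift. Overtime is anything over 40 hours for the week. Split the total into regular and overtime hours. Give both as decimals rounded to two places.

Tue: 07:48–16:55 = 9 h 7 min; less 30 min break → 8 h 37 min
Wed: 06:52–15:42 = 8 h 50 min; less 30 min break → 8 h 20 min
Thu: 05:34–16:55 = 11 h 21 min; less 30 min break → 10 h 51 min
Fri: 09:56–17:48 = 7 h 52 min; less 30 min break → 7 h 22 min
Sat: 06:31–14:16 = 7 h 45 min; less 30 min break → 7 h 15 min
Total worked: 42 h 25 min = 42.42 h.
Threshold 40 h → overtime 2 h 25 min, regular 40 h 0 min.

Regular 40.00 hours, overtime 2.42 hours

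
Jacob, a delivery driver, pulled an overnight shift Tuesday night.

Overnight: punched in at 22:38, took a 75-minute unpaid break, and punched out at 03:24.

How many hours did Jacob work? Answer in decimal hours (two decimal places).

3.52 hours

Overnight: 22:38 → midnight = 1 h 22 min; midnight → 03:24 = 3 h 24 min; span 4 h 46 min; less 75 min break → 3 h 31 min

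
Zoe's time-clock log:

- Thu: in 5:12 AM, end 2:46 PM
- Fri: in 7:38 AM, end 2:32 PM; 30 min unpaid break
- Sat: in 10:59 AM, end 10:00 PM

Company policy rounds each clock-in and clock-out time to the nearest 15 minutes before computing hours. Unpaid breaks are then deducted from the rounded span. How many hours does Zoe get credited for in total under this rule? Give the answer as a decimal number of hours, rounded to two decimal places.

Thu: in 5:12 AM→5:15 AM, out 2:46 PM→2:45 PM; 9 h 30 min
Fri: in 7:38 AM→7:45 AM, out 2:32 PM→2:30 PM; 6 h 45 min − 30 min = 6 h 15 min
Sat: in 10:59 AM→11:00 AM, out 10:00 PM→10:00 PM; 11 h 0 min
Total credited: 26 h 45 min.

26.75 hours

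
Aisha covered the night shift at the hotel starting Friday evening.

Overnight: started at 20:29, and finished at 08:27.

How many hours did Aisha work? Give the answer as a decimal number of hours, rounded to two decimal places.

Overnight: 20:29 → midnight = 3 h 31 min; midnight → 08:27 = 8 h 27 min; span 11 h 58 min

11.97 hours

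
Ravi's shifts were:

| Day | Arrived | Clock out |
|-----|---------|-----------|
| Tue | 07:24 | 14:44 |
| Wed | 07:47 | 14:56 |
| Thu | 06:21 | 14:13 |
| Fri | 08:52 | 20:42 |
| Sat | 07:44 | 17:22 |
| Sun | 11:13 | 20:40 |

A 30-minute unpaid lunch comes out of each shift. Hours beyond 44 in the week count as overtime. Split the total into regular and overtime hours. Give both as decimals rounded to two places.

Tue: 07:24–14:44 = 7 h 20 min; less 30 min break → 6 h 50 min
Wed: 07:47–14:56 = 7 h 9 min; less 30 min break → 6 h 39 min
Thu: 06:21–14:13 = 7 h 52 min; less 30 min break → 7 h 22 min
Fri: 08:52–20:42 = 11 h 50 min; less 30 min break → 11 h 20 min
Sat: 07:44–17:22 = 9 h 38 min; less 30 min break → 9 h 8 min
Sun: 11:13–20:40 = 9 h 27 min; less 30 min break → 8 h 57 min
Total worked: 50 h 16 min = 50.27 h.
Threshold 44 h → overtime 6 h 16 min, regular 44 h 0 min.

Regular 44.00 hours, overtime 6.27 hours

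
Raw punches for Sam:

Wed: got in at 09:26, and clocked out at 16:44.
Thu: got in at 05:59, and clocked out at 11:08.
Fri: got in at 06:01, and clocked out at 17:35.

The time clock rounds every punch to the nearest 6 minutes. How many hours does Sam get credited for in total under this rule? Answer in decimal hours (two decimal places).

Wed: in 09:26→09:24, out 16:44→16:42; 7 h 18 min
Thu: in 05:59→06:00, out 11:08→11:06; 5 h 6 min
Fri: in 06:01→06:00, out 17:35→17:36; 11 h 36 min
Total credited: 24 h 0 min.

24.00 hours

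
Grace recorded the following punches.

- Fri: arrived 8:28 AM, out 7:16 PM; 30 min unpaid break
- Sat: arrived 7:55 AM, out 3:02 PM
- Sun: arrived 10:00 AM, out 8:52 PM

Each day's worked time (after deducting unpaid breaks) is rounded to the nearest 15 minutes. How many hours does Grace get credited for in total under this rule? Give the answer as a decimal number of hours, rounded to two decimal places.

28.00 hours

Fri: 8:28 AM–7:16 PM = 10 h 48 min − 30 min = 10 h 18 min → rounds to 10 h 15 min
Sat: 7:55 AM–3:02 PM = 7 h 7 min → rounds to 7 h 0 min
Sun: 10:00 AM–8:52 PM = 10 h 52 min → rounds to 10 h 45 min
Total credited: 28 h 0 min.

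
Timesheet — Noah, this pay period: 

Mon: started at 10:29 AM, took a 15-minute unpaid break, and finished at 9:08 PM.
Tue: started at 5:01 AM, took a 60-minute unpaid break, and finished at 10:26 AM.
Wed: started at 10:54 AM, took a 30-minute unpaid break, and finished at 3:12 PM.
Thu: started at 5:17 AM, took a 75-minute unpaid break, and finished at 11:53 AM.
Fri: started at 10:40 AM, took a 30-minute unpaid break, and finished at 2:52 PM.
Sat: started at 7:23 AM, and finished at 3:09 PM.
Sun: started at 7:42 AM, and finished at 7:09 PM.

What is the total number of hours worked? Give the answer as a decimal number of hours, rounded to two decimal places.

Mon: 10:29 AM–9:08 PM = 10 h 39 min; less 15 min break → 10 h 24 min
Tue: 5:01 AM–10:26 AM = 5 h 25 min; less 60 min break → 4 h 25 min
Wed: 10:54 AM–3:12 PM = 4 h 18 min; less 30 min break → 3 h 48 min
Thu: 5:17 AM–11:53 AM = 6 h 36 min; less 75 min break → 5 h 21 min
Fri: 10:40 AM–2:52 PM = 4 h 12 min; less 30 min break → 3 h 42 min
Sat: 7:23 AM–3:09 PM = 7 h 46 min
Sun: 7:42 AM–7:09 PM = 11 h 27 min
Total: 10 h 24 min + 4 h 25 min + 3 h 48 min + 5 h 21 min + 3 h 42 min + 7 h 46 min + 11 h 27 min = 46 h 53 min.

46.88 hours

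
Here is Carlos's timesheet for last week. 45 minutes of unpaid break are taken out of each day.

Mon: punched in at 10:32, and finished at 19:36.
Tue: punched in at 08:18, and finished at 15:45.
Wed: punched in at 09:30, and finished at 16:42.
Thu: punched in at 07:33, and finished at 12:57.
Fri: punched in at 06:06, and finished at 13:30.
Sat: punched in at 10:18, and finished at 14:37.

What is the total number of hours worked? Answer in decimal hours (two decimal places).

36.33 hours

Mon: 10:32–19:36 = 9 h 4 min; less 45 min break → 8 h 19 min
Tue: 08:18–15:45 = 7 h 27 min; less 45 min break → 6 h 42 min
Wed: 09:30–16:42 = 7 h 12 min; less 45 min break → 6 h 27 min
Thu: 07:33–12:57 = 5 h 24 min; less 45 min break → 4 h 39 min
Fri: 06:06–13:30 = 7 h 24 min; less 45 min break → 6 h 39 min
Sat: 10:18–14:37 = 4 h 19 min; less 45 min break → 3 h 34 min
Total: 8 h 19 min + 6 h 42 min + 6 h 27 min + 4 h 39 min + 6 h 39 min + 3 h 34 min = 36 h 20 min.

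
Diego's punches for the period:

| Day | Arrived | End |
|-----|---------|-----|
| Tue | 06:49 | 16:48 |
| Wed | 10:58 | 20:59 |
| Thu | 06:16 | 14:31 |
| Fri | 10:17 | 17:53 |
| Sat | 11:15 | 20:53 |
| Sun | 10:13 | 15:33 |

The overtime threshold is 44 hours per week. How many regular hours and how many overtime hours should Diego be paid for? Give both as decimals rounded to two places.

Tue: 06:49–16:48 = 9 h 59 min
Wed: 10:58–20:59 = 10 h 1 min
Thu: 06:16–14:31 = 8 h 15 min
Fri: 10:17–17:53 = 7 h 36 min
Sat: 11:15–20:53 = 9 h 38 min
Sun: 10:13–15:33 = 5 h 20 min
Total worked: 50 h 49 min = 50.82 h.
Threshold 44 h → overtime 6 h 49 min, regular 44 h 0 min.

Regular 44.00 hours, overtime 6.82 hours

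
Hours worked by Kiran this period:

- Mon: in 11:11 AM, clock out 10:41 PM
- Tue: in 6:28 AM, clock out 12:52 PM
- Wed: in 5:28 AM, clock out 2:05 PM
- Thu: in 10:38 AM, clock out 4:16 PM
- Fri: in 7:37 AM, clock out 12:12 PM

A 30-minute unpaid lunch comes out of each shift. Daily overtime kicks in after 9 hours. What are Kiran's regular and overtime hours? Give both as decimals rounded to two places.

Regular 32.23 hours, overtime 2.00 hours

Mon: 11:11 AM–10:41 PM = 11 h 30 min; less 30 min break → 11 h 0 min
Tue: 6:28 AM–12:52 PM = 6 h 24 min; less 30 min break → 5 h 54 min
Wed: 5:28 AM–2:05 PM = 8 h 37 min; less 30 min break → 8 h 7 min
Thu: 10:38 AM–4:16 PM = 5 h 38 min; less 30 min break → 5 h 8 min
Fri: 7:37 AM–12:12 PM = 4 h 35 min; less 30 min break → 4 h 5 min
Mon reg 9 h 0 min / OT 2 h 0 min; Tue reg 5 h 54 min / OT 0 h 0 min; Wed reg 8 h 7 min / OT 0 h 0 min; Thu reg 5 h 8 min / OT 0 h 0 min; Fri reg 4 h 5 min / OT 0 h 0 min.
Totals: regular 32 h 14 min, overtime 2 h 0 min.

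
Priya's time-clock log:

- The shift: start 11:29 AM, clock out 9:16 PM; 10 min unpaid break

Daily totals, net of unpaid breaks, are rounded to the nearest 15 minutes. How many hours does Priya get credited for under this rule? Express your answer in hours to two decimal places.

9.50 hours

The shift: 11:29 AM–9:16 PM = 9 h 47 min − 10 min = 9 h 37 min → rounds to 9 h 30 min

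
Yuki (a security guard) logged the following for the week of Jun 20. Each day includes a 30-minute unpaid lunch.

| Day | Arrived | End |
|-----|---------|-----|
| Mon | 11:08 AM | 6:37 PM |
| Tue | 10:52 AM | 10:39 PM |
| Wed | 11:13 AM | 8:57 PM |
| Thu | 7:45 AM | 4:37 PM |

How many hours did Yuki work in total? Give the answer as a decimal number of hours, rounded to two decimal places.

35.87 hours

Mon: 11:08 AM–6:37 PM = 7 h 29 min; less 30 min break → 6 h 59 min
Tue: 10:52 AM–10:39 PM = 11 h 47 min; less 30 min break → 11 h 17 min
Wed: 11:13 AM–8:57 PM = 9 h 44 min; less 30 min break → 9 h 14 min
Thu: 7:45 AM–4:37 PM = 8 h 52 min; less 30 min break → 8 h 22 min
Total: 6 h 59 min + 11 h 17 min + 9 h 14 min + 8 h 22 min = 35 h 52 min.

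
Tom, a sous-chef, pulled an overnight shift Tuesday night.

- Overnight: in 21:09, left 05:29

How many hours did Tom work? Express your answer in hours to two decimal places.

Overnight: 21:09 → midnight = 2 h 51 min; midnight → 05:29 = 5 h 29 min; span 8 h 20 min

8.33 hours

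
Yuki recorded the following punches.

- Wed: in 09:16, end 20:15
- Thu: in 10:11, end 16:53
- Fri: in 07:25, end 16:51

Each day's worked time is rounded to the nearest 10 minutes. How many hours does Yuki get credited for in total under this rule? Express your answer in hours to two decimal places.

Wed: 09:16–20:15 = 10 h 59 min → rounds to 11 h 0 min
Thu: 10:11–16:53 = 6 h 42 min → rounds to 6 h 40 min
Fri: 07:25–16:51 = 9 h 26 min → rounds to 9 h 30 min
Total credited: 27 h 10 min.

27.17 hours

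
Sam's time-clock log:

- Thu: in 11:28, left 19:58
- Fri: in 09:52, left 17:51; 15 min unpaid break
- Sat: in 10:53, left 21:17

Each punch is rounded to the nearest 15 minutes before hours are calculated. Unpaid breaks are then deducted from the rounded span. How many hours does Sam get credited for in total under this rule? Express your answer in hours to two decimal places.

26.50 hours

Thu: in 11:28→11:30, out 19:58→20:00; 8 h 30 min
Fri: in 09:52→09:45, out 17:51→17:45; 8 h 0 min − 15 min = 7 h 45 min
Sat: in 10:53→11:00, out 21:17→21:15; 10 h 15 min
Total credited: 26 h 30 min.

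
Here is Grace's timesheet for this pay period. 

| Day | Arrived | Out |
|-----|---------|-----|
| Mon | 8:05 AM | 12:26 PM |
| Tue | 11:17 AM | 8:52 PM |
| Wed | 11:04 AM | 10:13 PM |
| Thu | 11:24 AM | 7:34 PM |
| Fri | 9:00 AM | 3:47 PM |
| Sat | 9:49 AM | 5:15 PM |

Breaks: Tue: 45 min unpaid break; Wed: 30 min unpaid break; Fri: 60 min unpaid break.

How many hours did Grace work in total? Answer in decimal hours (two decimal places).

45.22 hours

Mon: 8:05 AM–12:26 PM = 4 h 21 min
Tue: 11:17 AM–8:52 PM = 9 h 35 min; less 45 min break → 8 h 50 min
Wed: 11:04 AM–10:13 PM = 11 h 9 min; less 30 min break → 10 h 39 min
Thu: 11:24 AM–7:34 PM = 8 h 10 min
Fri: 9:00 AM–3:47 PM = 6 h 47 min; less 60 min break → 5 h 47 min
Sat: 9:49 AM–5:15 PM = 7 h 26 min
Total: 4 h 21 min + 8 h 50 min + 10 h 39 min + 8 h 10 min + 5 h 47 min + 7 h 26 min = 45 h 13 min.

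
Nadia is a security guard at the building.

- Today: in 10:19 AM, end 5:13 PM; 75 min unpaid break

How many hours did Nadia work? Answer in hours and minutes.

Today: 10:19 AM–5:13 PM = 6 h 54 min; less 75 min break → 5 h 39 min

5 h 39 min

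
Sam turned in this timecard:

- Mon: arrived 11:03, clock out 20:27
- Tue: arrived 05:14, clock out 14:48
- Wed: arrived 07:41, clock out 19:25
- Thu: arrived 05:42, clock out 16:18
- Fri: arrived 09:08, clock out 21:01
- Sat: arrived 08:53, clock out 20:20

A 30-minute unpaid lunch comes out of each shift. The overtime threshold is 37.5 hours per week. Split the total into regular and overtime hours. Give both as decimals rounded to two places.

Mon: 11:03–20:27 = 9 h 24 min; less 30 min break → 8 h 54 min
Tue: 05:14–14:48 = 9 h 34 min; less 30 min break → 9 h 4 min
Wed: 07:41–19:25 = 11 h 44 min; less 30 min break → 11 h 14 min
Thu: 05:42–16:18 = 10 h 36 min; less 30 min break → 10 h 6 min
Fri: 09:08–21:01 = 11 h 53 min; less 30 min break → 11 h 23 min
Sat: 08:53–20:20 = 11 h 27 min; less 30 min break → 10 h 57 min
Total worked: 61 h 38 min = 61.63 h.
Threshold 37.5 h → overtime 24 h 8 min, regular 37 h 30 min.

Regular 37.50 hours, overtime 24.13 hours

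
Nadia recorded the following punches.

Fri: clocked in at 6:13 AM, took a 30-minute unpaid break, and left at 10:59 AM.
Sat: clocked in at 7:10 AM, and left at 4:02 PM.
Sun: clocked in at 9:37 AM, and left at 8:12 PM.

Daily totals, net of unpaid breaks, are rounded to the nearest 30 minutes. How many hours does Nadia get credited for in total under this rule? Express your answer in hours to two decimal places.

24.00 hours

Fri: 6:13 AM–10:59 AM = 4 h 46 min − 30 min = 4 h 16 min → rounds to 4 h 30 min
Sat: 7:10 AM–4:02 PM = 8 h 52 min → rounds to 9 h 0 min
Sun: 9:37 AM–8:12 PM = 10 h 35 min → rounds to 10 h 30 min
Total credited: 24 h 0 min.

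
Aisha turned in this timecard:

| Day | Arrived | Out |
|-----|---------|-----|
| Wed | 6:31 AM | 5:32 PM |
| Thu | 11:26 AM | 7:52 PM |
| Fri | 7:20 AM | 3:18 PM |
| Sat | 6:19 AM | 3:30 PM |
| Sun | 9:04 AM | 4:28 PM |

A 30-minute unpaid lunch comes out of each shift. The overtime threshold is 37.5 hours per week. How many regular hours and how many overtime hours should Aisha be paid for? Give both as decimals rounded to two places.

Regular 37.50 hours, overtime 4.00 hours

Wed: 6:31 AM–5:32 PM = 11 h 1 min; less 30 min break → 10 h 31 min
Thu: 11:26 AM–7:52 PM = 8 h 26 min; less 30 min break → 7 h 56 min
Fri: 7:20 AM–3:18 PM = 7 h 58 min; less 30 min break → 7 h 28 min
Sat: 6:19 AM–3:30 PM = 9 h 11 min; less 30 min break → 8 h 41 min
Sun: 9:04 AM–4:28 PM = 7 h 24 min; less 30 min break → 6 h 54 min
Total worked: 41 h 30 min = 41.50 h.
Threshold 37.5 h → overtime 4 h 0 min, regular 37 h 30 min.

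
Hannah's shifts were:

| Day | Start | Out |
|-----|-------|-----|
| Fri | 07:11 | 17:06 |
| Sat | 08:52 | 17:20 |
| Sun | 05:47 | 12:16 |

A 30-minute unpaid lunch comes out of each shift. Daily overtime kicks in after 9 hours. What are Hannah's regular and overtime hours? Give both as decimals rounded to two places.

Regular 22.95 hours, overtime 0.42 hours

Fri: 07:11–17:06 = 9 h 55 min; less 30 min break → 9 h 25 min
Sat: 08:52–17:20 = 8 h 28 min; less 30 min break → 7 h 58 min
Sun: 05:47–12:16 = 6 h 29 min; less 30 min break → 5 h 59 min
Fri reg 9 h 0 min / OT 0 h 25 min; Sat reg 7 h 58 min / OT 0 h 0 min; Sun reg 5 h 59 min / OT 0 h 0 min.
Totals: regular 22 h 57 min, overtime 0 h 25 min.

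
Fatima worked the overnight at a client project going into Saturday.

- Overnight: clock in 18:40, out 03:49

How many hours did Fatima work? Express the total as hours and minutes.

Overnight: 18:40 → midnight = 5 h 20 min; midnight → 03:49 = 3 h 49 min; span 9 h 9 min

9 h 9 min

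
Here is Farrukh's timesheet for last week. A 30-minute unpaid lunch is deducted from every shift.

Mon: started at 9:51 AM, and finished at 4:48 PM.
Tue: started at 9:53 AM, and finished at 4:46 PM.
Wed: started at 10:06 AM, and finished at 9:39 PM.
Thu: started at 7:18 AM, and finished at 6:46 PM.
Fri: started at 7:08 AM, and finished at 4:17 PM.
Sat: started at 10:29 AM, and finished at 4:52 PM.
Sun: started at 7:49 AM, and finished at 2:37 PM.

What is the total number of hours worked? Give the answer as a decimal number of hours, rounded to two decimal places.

55.68 hours

Mon: 9:51 AM–4:48 PM = 6 h 57 min; less 30 min break → 6 h 27 min
Tue: 9:53 AM–4:46 PM = 6 h 53 min; less 30 min break → 6 h 23 min
Wed: 10:06 AM–9:39 PM = 11 h 33 min; less 30 min break → 11 h 3 min
Thu: 7:18 AM–6:46 PM = 11 h 28 min; less 30 min break → 10 h 58 min
Fri: 7:08 AM–4:17 PM = 9 h 9 min; less 30 min break → 8 h 39 min
Sat: 10:29 AM–4:52 PM = 6 h 23 min; less 30 min break → 5 h 53 min
Sun: 7:49 AM–2:37 PM = 6 h 48 min; less 30 min break → 6 h 18 min
Total: 6 h 27 min + 6 h 23 min + 11 h 3 min + 10 h 58 min + 8 h 39 min + 5 h 53 min + 6 h 18 min = 55 h 41 min.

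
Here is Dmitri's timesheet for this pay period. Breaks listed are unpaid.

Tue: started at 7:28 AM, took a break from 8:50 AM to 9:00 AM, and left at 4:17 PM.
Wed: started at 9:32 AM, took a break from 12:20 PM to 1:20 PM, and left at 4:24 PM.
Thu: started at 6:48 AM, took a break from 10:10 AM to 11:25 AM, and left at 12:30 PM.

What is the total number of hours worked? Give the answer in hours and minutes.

Tue: 7:28 AM–4:17 PM = 8 h 49 min; less 10 min break → 8 h 39 min
Wed: 9:32 AM–4:24 PM = 6 h 52 min; less 60 min break → 5 h 52 min
Thu: 6:48 AM–12:30 PM = 5 h 42 min; less 75 min break → 4 h 27 min
Total: 8 h 39 min + 5 h 52 min + 4 h 27 min = 18 h 58 min.

18 h 58 min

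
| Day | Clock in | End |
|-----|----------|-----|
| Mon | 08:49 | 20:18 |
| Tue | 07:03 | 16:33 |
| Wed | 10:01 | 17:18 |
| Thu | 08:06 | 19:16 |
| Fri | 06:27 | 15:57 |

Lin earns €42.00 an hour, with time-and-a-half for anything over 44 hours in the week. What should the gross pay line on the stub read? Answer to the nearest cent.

Mon: 08:49–20:18 = 11 h 29 min
Tue: 07:03–16:33 = 9 h 30 min
Wed: 10:01–17:18 = 7 h 17 min
Thu: 08:06–19:16 = 11 h 10 min
Fri: 06:27–15:57 = 9 h 30 min
Total worked: 48 h 56 min = 2936 min.
Regular 44 h 0 min = 2640 min at €42.00/h; overtime 4 h 56 min = 296 min at €63.00/h.
Pay = (2640 × €42.00 + 296 × €63.00) ÷ 60 = €2158.80.

€2158.80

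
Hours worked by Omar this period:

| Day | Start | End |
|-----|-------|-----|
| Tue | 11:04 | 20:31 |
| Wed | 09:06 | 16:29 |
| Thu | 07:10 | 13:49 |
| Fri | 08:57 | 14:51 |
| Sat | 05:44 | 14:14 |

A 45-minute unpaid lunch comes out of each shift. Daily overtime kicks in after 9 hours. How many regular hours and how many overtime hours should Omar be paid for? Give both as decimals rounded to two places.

Tue: 11:04–20:31 = 9 h 27 min; less 45 min break → 8 h 42 min
Wed: 09:06–16:29 = 7 h 23 min; less 45 min break → 6 h 38 min
Thu: 07:10–13:49 = 6 h 39 min; less 45 min break → 5 h 54 min
Fri: 08:57–14:51 = 5 h 54 min; less 45 min break → 5 h 9 min
Sat: 05:44–14:14 = 8 h 30 min; less 45 min break → 7 h 45 min
Tue reg 8 h 42 min / OT 0 h 0 min; Wed reg 6 h 38 min / OT 0 h 0 min; Thu reg 5 h 54 min / OT 0 h 0 min; Fri reg 5 h 9 min / OT 0 h 0 min; Sat reg 7 h 45 min / OT 0 h 0 min.
Totals: regular 34 h 8 min, overtime 0 h 0 min.

Regular 34.13 hours, overtime 0.00 hours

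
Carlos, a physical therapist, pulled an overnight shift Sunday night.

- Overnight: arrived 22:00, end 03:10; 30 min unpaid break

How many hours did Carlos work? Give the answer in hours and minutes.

4 h 40 min

Overnight: 22:00 → midnight = 2 h 0 min; midnight → 03:10 = 3 h 10 min; span 5 h 10 min; less 30 min break → 4 h 40 min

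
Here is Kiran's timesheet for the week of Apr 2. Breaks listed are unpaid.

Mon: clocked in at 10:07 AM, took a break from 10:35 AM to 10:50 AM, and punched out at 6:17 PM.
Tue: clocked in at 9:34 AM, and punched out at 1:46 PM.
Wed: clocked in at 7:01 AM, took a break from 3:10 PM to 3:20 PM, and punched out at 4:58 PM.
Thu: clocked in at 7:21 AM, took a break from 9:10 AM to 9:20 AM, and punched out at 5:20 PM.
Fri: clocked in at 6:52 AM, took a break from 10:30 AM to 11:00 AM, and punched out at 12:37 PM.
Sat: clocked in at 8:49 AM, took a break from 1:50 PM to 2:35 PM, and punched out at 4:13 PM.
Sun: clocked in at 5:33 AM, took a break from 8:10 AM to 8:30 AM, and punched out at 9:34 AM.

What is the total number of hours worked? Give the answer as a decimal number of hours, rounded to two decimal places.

Mon: 10:07 AM–6:17 PM = 8 h 10 min; less 15 min break → 7 h 55 min
Tue: 9:34 AM–1:46 PM = 4 h 12 min
Wed: 7:01 AM–4:58 PM = 9 h 57 min; less 10 min break → 9 h 47 min
Thu: 7:21 AM–5:20 PM = 9 h 59 min; less 10 min break → 9 h 49 min
Fri: 6:52 AM–12:37 PM = 5 h 45 min; less 30 min break → 5 h 15 min
Sat: 8:49 AM–4:13 PM = 7 h 24 min; less 45 min break → 6 h 39 min
Sun: 5:33 AM–9:34 AM = 4 h 1 min; less 20 min break → 3 h 41 min
Total: 7 h 55 min + 4 h 12 min + 9 h 47 min + 9 h 49 min + 5 h 15 min + 6 h 39 min + 3 h 41 min = 47 h 18 min.

47.30 hours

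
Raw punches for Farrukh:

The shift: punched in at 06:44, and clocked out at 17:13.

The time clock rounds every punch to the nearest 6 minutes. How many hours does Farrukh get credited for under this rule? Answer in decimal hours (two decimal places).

The shift: in 06:44→06:42, out 17:13→17:12; 10 h 30 min

10.50 hours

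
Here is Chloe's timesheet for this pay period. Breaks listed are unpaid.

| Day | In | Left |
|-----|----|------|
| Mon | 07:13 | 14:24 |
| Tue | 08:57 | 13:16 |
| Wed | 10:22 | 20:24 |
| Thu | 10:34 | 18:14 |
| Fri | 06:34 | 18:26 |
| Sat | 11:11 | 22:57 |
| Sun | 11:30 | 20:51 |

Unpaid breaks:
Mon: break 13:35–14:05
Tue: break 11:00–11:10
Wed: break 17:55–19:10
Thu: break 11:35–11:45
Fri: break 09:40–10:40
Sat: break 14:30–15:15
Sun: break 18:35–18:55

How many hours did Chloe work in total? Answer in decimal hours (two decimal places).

58.02 hours

Mon: 07:13–14:24 = 7 h 11 min; less 30 min break → 6 h 41 min
Tue: 08:57–13:16 = 4 h 19 min; less 10 min break → 4 h 9 min
Wed: 10:22–20:24 = 10 h 2 min; less 75 min break → 8 h 47 min
Thu: 10:34–18:14 = 7 h 40 min; less 10 min break → 7 h 30 min
Fri: 06:34–18:26 = 11 h 52 min; less 60 min break → 10 h 52 min
Sat: 11:11–22:57 = 11 h 46 min; less 45 min break → 11 h 1 min
Sun: 11:30–20:51 = 9 h 21 min; less 20 min break → 9 h 1 min
Total: 6 h 41 min + 4 h 9 min + 8 h 47 min + 7 h 30 min + 10 h 52 min + 11 h 1 min + 9 h 1 min = 58 h 1 min.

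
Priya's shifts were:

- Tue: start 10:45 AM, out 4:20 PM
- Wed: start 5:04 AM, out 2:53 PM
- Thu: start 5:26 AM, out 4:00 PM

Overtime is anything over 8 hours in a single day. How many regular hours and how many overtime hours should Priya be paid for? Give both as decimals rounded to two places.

Tue: 10:45 AM–4:20 PM = 5 h 35 min
Wed: 5:04 AM–2:53 PM = 9 h 49 min
Thu: 5:26 AM–4:00 PM = 10 h 34 min
Tue reg 5 h 35 min / OT 0 h 0 min; Wed reg 8 h 0 min / OT 1 h 49 min; Thu reg 8 h 0 min / OT 2 h 34 min.
Totals: regular 21 h 35 min, overtime 4 h 23 min.

Regular 21.58 hours, overtime 4.38 hours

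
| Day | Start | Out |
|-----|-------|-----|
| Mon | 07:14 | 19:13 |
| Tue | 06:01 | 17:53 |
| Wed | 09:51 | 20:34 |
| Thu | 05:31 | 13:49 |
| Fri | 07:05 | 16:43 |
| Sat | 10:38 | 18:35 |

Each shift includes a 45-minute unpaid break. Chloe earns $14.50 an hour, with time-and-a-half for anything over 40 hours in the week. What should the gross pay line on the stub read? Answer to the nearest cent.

$926.91

Mon: 07:14–19:13 = 11 h 59 min; less 45 min break → 11 h 14 min
Tue: 06:01–17:53 = 11 h 52 min; less 45 min break → 11 h 7 min
Wed: 09:51–20:34 = 10 h 43 min; less 45 min break → 9 h 58 min
Thu: 05:31–13:49 = 8 h 18 min; less 45 min break → 7 h 33 min
Fri: 07:05–16:43 = 9 h 38 min; less 45 min break → 8 h 53 min
Sat: 10:38–18:35 = 7 h 57 min; less 45 min break → 7 h 12 min
Total worked: 55 h 57 min = 3357 min.
Regular 40 h 0 min = 2400 min at $14.50/h; overtime 15 h 57 min = 957 min at $21.75/h.
Pay = (2400 × $14.50 + 957 × $21.75) ÷ 60 = $926.91.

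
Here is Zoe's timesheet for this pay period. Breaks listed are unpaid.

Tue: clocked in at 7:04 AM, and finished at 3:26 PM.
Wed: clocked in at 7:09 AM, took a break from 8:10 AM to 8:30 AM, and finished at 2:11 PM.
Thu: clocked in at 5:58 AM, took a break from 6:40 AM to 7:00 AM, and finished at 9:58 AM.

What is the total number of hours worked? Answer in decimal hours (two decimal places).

18.73 hours

Tue: 7:04 AM–3:26 PM = 8 h 22 min
Wed: 7:09 AM–2:11 PM = 7 h 2 min; less 20 min break → 6 h 42 min
Thu: 5:58 AM–9:58 AM = 4 h 0 min; less 20 min break → 3 h 40 min
Total: 8 h 22 min + 6 h 42 min + 3 h 40 min = 18 h 44 min.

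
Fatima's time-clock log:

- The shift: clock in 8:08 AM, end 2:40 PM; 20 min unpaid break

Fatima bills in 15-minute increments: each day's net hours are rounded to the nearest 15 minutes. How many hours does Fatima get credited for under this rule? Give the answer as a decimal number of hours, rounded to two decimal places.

6.25 hours

The shift: 8:08 AM–2:40 PM = 6 h 32 min − 20 min = 6 h 12 min → rounds to 6 h 15 min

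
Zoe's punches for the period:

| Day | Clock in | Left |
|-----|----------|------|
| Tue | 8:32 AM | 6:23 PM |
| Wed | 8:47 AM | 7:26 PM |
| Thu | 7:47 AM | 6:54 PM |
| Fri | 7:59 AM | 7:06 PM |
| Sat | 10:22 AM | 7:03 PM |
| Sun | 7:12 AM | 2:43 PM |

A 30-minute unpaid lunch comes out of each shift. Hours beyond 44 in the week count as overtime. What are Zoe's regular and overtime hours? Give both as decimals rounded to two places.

Tue: 8:32 AM–6:23 PM = 9 h 51 min; less 30 min break → 9 h 21 min
Wed: 8:47 AM–7:26 PM = 10 h 39 min; less 30 min break → 10 h 9 min
Thu: 7:47 AM–6:54 PM = 11 h 7 min; less 30 min break → 10 h 37 min
Fri: 7:59 AM–7:06 PM = 11 h 7 min; less 30 min break → 10 h 37 min
Sat: 10:22 AM–7:03 PM = 8 h 41 min; less 30 min break → 8 h 11 min
Sun: 7:12 AM–2:43 PM = 7 h 31 min; less 30 min break → 7 h 1 min
Total worked: 55 h 56 min = 55.93 h.
Threshold 44 h → overtime 11 h 56 min, regular 44 h 0 min.

Regular 44.00 hours, overtime 11.93 hours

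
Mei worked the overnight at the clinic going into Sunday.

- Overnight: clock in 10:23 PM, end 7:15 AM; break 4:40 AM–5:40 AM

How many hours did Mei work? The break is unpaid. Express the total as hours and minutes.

7 h 52 min

Overnight: 10:23 PM → midnight = 1 h 37 min; midnight → 7:15 AM = 7 h 15 min; span 8 h 52 min; less 60 min break → 7 h 52 min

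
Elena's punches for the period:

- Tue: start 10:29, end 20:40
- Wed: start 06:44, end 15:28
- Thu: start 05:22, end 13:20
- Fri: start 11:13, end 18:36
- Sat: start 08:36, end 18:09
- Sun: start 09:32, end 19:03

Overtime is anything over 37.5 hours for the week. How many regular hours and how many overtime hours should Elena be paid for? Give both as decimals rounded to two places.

Regular 37.50 hours, overtime 15.83 hours

Tue: 10:29–20:40 = 10 h 11 min
Wed: 06:44–15:28 = 8 h 44 min
Thu: 05:22–13:20 = 7 h 58 min
Fri: 11:13–18:36 = 7 h 23 min
Sat: 08:36–18:09 = 9 h 33 min
Sun: 09:32–19:03 = 9 h 31 min
Total worked: 53 h 20 min = 53.33 h.
Threshold 37.5 h → overtime 15 h 50 min, regular 37 h 30 min.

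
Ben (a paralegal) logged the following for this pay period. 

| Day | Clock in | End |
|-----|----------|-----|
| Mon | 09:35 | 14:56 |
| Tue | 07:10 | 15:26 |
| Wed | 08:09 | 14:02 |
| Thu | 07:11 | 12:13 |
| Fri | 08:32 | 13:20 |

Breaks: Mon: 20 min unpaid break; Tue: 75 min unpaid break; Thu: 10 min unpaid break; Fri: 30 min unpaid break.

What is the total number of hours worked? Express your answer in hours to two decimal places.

27.08 hours

Mon: 09:35–14:56 = 5 h 21 min; less 20 min break → 5 h 1 min
Tue: 07:10–15:26 = 8 h 16 min; less 75 min break → 7 h 1 min
Wed: 08:09–14:02 = 5 h 53 min
Thu: 07:11–12:13 = 5 h 2 min; less 10 min break → 4 h 52 min
Fri: 08:32–13:20 = 4 h 48 min; less 30 min break → 4 h 18 min
Total: 5 h 1 min + 7 h 1 min + 5 h 53 min + 4 h 52 min + 4 h 18 min = 27 h 5 min.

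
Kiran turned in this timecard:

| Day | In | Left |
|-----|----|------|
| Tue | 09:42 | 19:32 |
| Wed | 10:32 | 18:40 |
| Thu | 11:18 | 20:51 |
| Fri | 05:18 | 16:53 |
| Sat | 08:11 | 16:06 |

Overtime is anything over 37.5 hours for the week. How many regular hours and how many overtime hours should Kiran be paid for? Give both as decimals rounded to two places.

Regular 37.50 hours, overtime 9.52 hours

Tue: 09:42–19:32 = 9 h 50 min
Wed: 10:32–18:40 = 8 h 8 min
Thu: 11:18–20:51 = 9 h 33 min
Fri: 05:18–16:53 = 11 h 35 min
Sat: 08:11–16:06 = 7 h 55 min
Total worked: 47 h 1 min = 47.02 h.
Threshold 37.5 h → overtime 9 h 31 min, regular 37 h 30 min.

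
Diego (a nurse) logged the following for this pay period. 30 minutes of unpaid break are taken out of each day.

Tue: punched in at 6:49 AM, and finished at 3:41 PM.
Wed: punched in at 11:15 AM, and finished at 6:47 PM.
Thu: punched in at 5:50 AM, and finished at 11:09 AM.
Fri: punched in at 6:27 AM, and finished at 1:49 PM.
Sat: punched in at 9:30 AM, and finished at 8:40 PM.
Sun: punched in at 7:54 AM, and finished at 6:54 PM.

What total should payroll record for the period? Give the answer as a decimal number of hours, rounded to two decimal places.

48.25 hours

Tue: 6:49 AM–3:41 PM = 8 h 52 min; less 30 min break → 8 h 22 min
Wed: 11:15 AM–6:47 PM = 7 h 32 min; less 30 min break → 7 h 2 min
Thu: 5:50 AM–11:09 AM = 5 h 19 min; less 30 min break → 4 h 49 min
Fri: 6:27 AM–1:49 PM = 7 h 22 min; less 30 min break → 6 h 52 min
Sat: 9:30 AM–8:40 PM = 11 h 10 min; less 30 min break → 10 h 40 min
Sun: 7:54 AM–6:54 PM = 11 h 0 min; less 30 min break → 10 h 30 min
Total: 8 h 22 min + 7 h 2 min + 4 h 49 min + 6 h 52 min + 10 h 40 min + 10 h 30 min = 48 h 15 min.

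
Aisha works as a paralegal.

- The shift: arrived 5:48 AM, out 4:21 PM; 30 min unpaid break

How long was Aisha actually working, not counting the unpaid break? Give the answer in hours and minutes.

The shift: 5:48 AM–4:21 PM = 10 h 33 min; less 30 min break → 10 h 3 min

10 h 3 min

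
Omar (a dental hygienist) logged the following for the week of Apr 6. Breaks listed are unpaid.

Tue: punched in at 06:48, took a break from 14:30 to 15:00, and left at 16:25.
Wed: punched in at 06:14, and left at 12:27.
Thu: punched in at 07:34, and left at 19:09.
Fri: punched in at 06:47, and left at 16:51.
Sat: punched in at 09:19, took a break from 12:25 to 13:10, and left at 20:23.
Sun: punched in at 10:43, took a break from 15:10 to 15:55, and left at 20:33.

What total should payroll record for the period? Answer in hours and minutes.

Tue: 06:48–16:25 = 9 h 37 min; less 30 min break → 9 h 7 min
Wed: 06:14–12:27 = 6 h 13 min
Thu: 07:34–19:09 = 11 h 35 min
Fri: 06:47–16:51 = 10 h 4 min
Sat: 09:19–20:23 = 11 h 4 min; less 45 min break → 10 h 19 min
Sun: 10:43–20:33 = 9 h 50 min; less 45 min break → 9 h 5 min
Total: 9 h 7 min + 6 h 13 min + 11 h 35 min + 10 h 4 min + 10 h 19 min + 9 h 5 min = 56 h 23 min.

56 h 23 min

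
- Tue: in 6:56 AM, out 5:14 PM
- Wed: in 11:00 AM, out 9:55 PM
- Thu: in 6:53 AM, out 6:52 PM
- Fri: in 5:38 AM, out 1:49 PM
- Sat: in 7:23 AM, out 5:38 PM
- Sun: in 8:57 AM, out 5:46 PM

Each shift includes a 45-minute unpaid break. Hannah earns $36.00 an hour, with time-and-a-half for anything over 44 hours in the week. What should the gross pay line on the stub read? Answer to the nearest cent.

Tue: 6:56 AM–5:14 PM = 10 h 18 min; less 45 min break → 9 h 33 min
Wed: 11:00 AM–9:55 PM = 10 h 55 min; less 45 min break → 10 h 10 min
Thu: 6:53 AM–6:52 PM = 11 h 59 min; less 45 min break → 11 h 14 min
Fri: 5:38 AM–1:49 PM = 8 h 11 min; less 45 min break → 7 h 26 min
Sat: 7:23 AM–5:38 PM = 10 h 15 min; less 45 min break → 9 h 30 min
Sun: 8:57 AM–5:46 PM = 8 h 49 min; less 45 min break → 8 h 4 min
Total worked: 55 h 57 min = 3357 min.
Regular 44 h 0 min = 2640 min at $36.00/h; overtime 11 h 57 min = 717 min at $54.00/h.
Pay = (2640 × $36.00 + 717 × $54.00) ÷ 60 = $2229.30.

$2229.30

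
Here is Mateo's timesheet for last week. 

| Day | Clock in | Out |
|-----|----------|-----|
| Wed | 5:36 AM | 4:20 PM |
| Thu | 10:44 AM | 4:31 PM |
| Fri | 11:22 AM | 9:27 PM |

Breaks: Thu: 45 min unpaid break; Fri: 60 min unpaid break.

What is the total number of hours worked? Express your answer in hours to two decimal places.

Wed: 5:36 AM–4:20 PM = 10 h 44 min
Thu: 10:44 AM–4:31 PM = 5 h 47 min; less 45 min break → 5 h 2 min
Fri: 11:22 AM–9:27 PM = 10 h 5 min; less 60 min break → 9 h 5 min
Total: 10 h 44 min + 5 h 2 min + 9 h 5 min = 24 h 51 min.

24.85 hours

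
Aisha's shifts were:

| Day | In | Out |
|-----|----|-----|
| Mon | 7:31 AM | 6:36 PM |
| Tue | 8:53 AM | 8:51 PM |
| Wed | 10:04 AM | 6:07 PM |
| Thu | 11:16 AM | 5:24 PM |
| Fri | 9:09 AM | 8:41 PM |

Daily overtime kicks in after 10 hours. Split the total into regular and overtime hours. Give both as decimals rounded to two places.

Regular 44.18 hours, overtime 4.58 hours

Mon: 7:31 AM–6:36 PM = 11 h 5 min
Tue: 8:53 AM–8:51 PM = 11 h 58 min
Wed: 10:04 AM–6:07 PM = 8 h 3 min
Thu: 11:16 AM–5:24 PM = 6 h 8 min
Fri: 9:09 AM–8:41 PM = 11 h 32 min
Mon reg 10 h 0 min / OT 1 h 5 min; Tue reg 10 h 0 min / OT 1 h 58 min; Wed reg 8 h 3 min / OT 0 h 0 min; Thu reg 6 h 8 min / OT 0 h 0 min; Fri reg 10 h 0 min / OT 1 h 32 min.
Totals: regular 44 h 11 min, overtime 4 h 35 min.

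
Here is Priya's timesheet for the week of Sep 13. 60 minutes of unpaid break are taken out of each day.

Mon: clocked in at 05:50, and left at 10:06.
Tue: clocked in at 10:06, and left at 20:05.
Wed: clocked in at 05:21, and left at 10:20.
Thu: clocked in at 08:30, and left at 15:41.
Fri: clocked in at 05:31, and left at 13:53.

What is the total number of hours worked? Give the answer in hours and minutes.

29 h 47 min

Mon: 05:50–10:06 = 4 h 16 min; less 60 min break → 3 h 16 min
Tue: 10:06–20:05 = 9 h 59 min; less 60 min break → 8 h 59 min
Wed: 05:21–10:20 = 4 h 59 min; less 60 min break → 3 h 59 min
Thu: 08:30–15:41 = 7 h 11 min; less 60 min break → 6 h 11 min
Fri: 05:31–13:53 = 8 h 22 min; less 60 min break → 7 h 22 min
Total: 3 h 16 min + 8 h 59 min + 3 h 59 min + 6 h 11 min + 7 h 22 min = 29 h 47 min.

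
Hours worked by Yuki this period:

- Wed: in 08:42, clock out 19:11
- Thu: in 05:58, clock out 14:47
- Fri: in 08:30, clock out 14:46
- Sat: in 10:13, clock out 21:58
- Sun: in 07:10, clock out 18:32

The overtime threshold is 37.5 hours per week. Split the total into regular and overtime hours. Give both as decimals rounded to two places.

Wed: 08:42–19:11 = 10 h 29 min
Thu: 05:58–14:47 = 8 h 49 min
Fri: 08:30–14:46 = 6 h 16 min
Sat: 10:13–21:58 = 11 h 45 min
Sun: 07:10–18:32 = 11 h 22 min
Total worked: 48 h 41 min = 48.68 h.
Threshold 37.5 h → overtime 11 h 11 min, regular 37 h 30 min.

Regular 37.50 hours, overtime 11.18 hours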